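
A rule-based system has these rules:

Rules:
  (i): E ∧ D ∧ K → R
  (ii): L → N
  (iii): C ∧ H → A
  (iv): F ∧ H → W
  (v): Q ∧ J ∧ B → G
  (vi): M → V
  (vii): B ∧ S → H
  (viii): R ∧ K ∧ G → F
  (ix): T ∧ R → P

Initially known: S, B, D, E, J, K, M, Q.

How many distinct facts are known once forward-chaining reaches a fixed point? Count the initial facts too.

14

Round 1 fires (i), (v), (vi), (vii), giving R, G, V, H.
Round 2 fires (viii), giving F.
Round 3 fires (iv), giving W.
Closure: {B, D, E, F, G, H, J, K, M, Q, R, S, V, W} — 14 facts.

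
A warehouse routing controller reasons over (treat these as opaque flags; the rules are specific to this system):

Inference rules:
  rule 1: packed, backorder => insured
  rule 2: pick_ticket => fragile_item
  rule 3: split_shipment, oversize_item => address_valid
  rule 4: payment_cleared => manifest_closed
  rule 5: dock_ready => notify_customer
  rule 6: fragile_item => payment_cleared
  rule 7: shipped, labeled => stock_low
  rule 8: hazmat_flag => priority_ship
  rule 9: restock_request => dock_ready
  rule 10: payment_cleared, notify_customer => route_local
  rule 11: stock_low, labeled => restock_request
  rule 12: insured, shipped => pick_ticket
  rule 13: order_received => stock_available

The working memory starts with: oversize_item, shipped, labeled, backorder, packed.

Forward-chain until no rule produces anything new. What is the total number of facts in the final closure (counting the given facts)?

Round 1 — rule 1, rule 7, derive insured, stock_low.
Round 2 — rule 11, rule 12, derive restock_request, pick_ticket.
Round 3 — rule 2, rule 9, derive fragile_item, dock_ready.
Round 4 — rule 5, rule 6, derive notify_customer, payment_cleared.
Round 5 — rule 4, rule 10, derive manifest_closed, route_local.
Closure: {backorder, dock_ready, fragile_item, insured, labeled, manifest_closed, notify_customer, oversize_item, packed, payment_cleared, pick_ticket, restock_request, route_local, shipped, stock_low} — 15 facts.

15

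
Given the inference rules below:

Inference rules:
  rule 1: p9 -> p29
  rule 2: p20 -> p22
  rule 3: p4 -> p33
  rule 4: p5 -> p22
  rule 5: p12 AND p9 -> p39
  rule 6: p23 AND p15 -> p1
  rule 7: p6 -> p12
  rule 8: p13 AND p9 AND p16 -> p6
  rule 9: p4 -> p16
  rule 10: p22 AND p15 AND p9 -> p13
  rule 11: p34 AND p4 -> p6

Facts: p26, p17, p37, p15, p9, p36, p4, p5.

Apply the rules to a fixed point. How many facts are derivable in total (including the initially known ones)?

16

[1] rule 1 [p9 -> p29]; rule 3 [p4 -> p33]; rule 4 [p5 -> p22]; rule 9 [p4 -> p16]. ⇒ new: p29, p33, p22, p16.
[2] rule 10 [p22 AND p15 AND p9 -> p13]. ⇒ new: p13.
[3] rule 8 [p13 AND p9 AND p16 -> p6]. ⇒ new: p6.
[4] rule 7 [p6 -> p12]. ⇒ new: p12.
[5] rule 5 [p12 AND p9 -> p39]. ⇒ new: p39.
Closure: {p12, p13, p15, p16, p17, p22, p26, p29, p33, p36, p37, p39, p4, p5, p6, p9} — 16 facts.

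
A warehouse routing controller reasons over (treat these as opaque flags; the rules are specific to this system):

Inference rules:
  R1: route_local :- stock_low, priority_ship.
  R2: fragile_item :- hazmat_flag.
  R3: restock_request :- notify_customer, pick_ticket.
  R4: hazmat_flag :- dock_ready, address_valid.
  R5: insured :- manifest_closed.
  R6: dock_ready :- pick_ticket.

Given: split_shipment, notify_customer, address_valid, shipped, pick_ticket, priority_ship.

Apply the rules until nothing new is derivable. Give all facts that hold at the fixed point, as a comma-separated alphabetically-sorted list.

Round 1 — R3, R6, derive restock_request, dock_ready.
Round 2 — R4, derive hazmat_flag.
Round 3 — R2, derive fragile_item.

address_valid, dock_ready, fragile_item, hazmat_flag, notify_customer, pick_ticket, priority_ship, restock_request, shipped, split_shipment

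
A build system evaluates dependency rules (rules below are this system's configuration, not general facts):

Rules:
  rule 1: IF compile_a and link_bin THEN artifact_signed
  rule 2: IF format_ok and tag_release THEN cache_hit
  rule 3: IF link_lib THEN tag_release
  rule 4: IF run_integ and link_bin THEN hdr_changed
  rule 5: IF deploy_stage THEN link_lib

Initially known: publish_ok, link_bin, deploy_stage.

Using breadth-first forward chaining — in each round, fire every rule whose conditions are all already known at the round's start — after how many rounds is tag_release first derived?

Round 1 fires rule 5, giving link_lib.
Round 2 fires rule 3, giving tag_release.
tag_release first appears in round 2.

2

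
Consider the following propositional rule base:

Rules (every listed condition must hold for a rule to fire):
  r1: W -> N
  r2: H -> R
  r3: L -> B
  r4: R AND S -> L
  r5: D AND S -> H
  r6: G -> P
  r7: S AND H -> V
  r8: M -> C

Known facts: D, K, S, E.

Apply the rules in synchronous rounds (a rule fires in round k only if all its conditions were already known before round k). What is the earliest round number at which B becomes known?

[1] r5 [D AND S -> H]. ⇒ new: H.
[2] r2 [H -> R]; r7 [S AND H -> V]. ⇒ new: R, V.
[3] r4 [R AND S -> L]. ⇒ new: L.
[4] r3 [L -> B]. ⇒ new: B.
B first appears in round 4.

4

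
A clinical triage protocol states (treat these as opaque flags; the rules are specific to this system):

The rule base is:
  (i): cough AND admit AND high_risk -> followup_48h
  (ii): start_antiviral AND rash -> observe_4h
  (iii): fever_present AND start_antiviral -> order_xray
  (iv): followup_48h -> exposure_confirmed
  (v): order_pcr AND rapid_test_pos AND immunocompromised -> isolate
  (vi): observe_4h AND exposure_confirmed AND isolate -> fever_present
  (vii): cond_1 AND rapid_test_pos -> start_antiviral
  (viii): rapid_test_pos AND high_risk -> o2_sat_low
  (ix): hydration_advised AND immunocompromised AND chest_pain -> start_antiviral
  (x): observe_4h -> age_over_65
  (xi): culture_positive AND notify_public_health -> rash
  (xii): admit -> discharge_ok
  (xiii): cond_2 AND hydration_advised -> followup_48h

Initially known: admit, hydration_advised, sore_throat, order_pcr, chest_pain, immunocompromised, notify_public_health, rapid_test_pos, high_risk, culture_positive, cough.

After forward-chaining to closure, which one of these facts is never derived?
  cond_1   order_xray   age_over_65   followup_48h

[1] (i) [cough AND admit AND high_risk -> followup_48h]; (v) [order_pcr AND rapid_test_pos AND immunocompromised -> isolate]; (viii) [rapid_test_pos AND high_risk -> o2_sat_low]; (ix) [hydration_advised AND immunocompromised AND chest_pain -> start_antiviral]; (xi) [culture_positive AND notify_public_health -> rash]; (xii) [admit -> discharge_ok]. ⇒ new: followup_48h, isolate, o2_sat_low, start_antiviral, rash, discharge_ok.
[2] (ii) [start_antiviral AND rash -> observe_4h]; (iv) [followup_48h -> exposure_confirmed]. ⇒ new: observe_4h, exposure_confirmed.
[3] (vi) [observe_4h AND exposure_confirmed AND isolate -> fever_present]; (x) [observe_4h -> age_over_65]. ⇒ new: fever_present, age_over_65.
[4] (iii) [fever_present AND start_antiviral -> order_xray]. ⇒ new: order_xray.
Derived: age_over_65 (round 3), order_xray (round 4), followup_48h (round 1). cond_1 never appears in any round.

cond_1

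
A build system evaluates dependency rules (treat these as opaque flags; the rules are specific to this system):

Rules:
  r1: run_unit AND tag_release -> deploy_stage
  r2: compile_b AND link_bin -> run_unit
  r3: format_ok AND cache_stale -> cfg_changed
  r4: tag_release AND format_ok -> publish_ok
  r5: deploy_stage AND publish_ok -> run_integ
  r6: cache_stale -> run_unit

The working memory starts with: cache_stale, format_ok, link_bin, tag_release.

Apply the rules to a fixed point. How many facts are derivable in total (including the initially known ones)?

Round 1 fires r3, r4, r6, giving cfg_changed, publish_ok, run_unit.
Round 2 fires r1, giving deploy_stage.
Round 3 fires r5, giving run_integ.
Closure: {cache_stale, cfg_changed, deploy_stage, format_ok, link_bin, publish_ok, run_integ, run_unit, tag_release} — 9 facts.

9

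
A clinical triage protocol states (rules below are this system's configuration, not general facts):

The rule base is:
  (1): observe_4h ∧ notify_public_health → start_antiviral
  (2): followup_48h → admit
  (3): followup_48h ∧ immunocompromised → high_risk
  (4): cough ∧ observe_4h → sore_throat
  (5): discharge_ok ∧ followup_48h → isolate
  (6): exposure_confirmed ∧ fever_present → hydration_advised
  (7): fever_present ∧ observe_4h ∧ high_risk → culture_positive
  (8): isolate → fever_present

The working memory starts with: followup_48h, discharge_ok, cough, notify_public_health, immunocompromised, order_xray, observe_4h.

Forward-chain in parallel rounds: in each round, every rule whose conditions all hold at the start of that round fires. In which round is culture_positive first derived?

3

Round 1 fires (1), (2), (3), (4), (5), giving start_antiviral, admit, high_risk, sore_throat, isolate.
Round 2 fires (8), giving fever_present.
Round 3 fires (7), giving culture_positive.
culture_positive first appears in round 3.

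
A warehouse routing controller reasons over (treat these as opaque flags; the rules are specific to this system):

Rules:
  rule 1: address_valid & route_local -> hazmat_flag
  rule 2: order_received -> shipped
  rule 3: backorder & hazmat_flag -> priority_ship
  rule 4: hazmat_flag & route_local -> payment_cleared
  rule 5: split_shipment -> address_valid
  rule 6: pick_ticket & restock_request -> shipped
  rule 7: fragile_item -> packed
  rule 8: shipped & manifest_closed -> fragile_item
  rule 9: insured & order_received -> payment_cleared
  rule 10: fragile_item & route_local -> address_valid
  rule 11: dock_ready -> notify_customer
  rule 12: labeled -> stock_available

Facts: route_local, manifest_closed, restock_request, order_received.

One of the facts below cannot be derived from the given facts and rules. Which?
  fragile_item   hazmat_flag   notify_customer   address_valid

Round 1 — rule 2, derive shipped.
Round 2 — rule 8, derive fragile_item.
Round 3 — rule 7, rule 10, derive packed, address_valid.
Round 4 — rule 1, derive hazmat_flag.
Round 5 — rule 4, derive payment_cleared.
Derived: hazmat_flag (round 4), fragile_item (round 2), address_valid (round 3). notify_customer never appears in any round.

notify_customer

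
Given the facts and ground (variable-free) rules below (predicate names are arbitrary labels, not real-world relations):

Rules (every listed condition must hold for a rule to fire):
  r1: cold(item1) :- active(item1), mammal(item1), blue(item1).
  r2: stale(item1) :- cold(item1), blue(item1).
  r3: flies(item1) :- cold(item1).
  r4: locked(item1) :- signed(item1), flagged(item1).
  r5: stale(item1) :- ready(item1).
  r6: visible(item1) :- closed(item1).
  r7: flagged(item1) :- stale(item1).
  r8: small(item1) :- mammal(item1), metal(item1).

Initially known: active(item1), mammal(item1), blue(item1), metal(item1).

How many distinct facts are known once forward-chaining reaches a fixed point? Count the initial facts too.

9

[1] r1 [cold(item1) :- active(item1), mammal(item1), blue(item1).]; r8 [small(item1) :- mammal(item1), metal(item1).]. ⇒ new: cold(item1), small(item1).
[2] r2 [stale(item1) :- cold(item1), blue(item1).]; r3 [flies(item1) :- cold(item1).]. ⇒ new: stale(item1), flies(item1).
[3] r7 [flagged(item1) :- stale(item1).]. ⇒ new: flagged(item1).
Closure: {active(item1), blue(item1), cold(item1), flagged(item1), flies(item1), mammal(item1), metal(item1), small(item1), stale(item1)} — 9 facts.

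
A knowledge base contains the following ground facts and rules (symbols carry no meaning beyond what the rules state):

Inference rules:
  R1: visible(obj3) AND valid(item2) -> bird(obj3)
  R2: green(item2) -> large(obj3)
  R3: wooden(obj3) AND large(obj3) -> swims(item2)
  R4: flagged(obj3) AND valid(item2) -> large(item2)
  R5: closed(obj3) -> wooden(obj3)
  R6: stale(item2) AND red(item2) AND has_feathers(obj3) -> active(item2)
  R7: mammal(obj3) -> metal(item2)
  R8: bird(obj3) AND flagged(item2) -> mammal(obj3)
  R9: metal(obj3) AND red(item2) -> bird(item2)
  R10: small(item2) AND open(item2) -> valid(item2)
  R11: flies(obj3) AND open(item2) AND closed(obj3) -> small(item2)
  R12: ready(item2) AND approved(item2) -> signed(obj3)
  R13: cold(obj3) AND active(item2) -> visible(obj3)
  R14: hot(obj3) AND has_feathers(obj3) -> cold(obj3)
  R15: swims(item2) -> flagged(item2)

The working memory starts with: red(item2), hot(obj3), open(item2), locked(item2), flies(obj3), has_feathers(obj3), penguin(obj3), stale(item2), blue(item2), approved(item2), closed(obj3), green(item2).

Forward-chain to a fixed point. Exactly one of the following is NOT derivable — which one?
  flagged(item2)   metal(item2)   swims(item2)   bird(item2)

bird(item2)

Round 1 — R2, R5, R6, R11, R14, derive large(obj3), wooden(obj3), active(item2), small(item2), cold(obj3).
Round 2 — R3, R10, R13, derive swims(item2), valid(item2), visible(obj3).
Round 3 — R1, R15, derive bird(obj3), flagged(item2).
Round 4 — R8, derive mammal(obj3).
Round 5 — R7, derive metal(item2).
Derived: flagged(item2) (round 3), metal(item2) (round 5), swims(item2) (round 2). bird(item2) never appears in any round.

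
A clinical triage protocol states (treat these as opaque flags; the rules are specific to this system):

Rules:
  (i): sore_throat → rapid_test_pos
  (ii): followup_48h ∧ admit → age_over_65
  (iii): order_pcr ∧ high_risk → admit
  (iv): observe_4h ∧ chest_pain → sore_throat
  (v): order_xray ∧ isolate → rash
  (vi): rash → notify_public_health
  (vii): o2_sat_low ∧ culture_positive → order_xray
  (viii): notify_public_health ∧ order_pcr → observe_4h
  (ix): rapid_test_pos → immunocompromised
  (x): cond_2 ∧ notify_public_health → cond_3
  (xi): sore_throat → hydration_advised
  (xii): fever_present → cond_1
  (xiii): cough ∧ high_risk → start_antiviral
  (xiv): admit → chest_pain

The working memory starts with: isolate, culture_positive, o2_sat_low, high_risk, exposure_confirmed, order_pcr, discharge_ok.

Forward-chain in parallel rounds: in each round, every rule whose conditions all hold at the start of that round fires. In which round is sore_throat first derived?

Round 1: (iii) [order_pcr ∧ high_risk → admit]; (vii) [o2_sat_low ∧ culture_positive → order_xray]. New: admit, order_xray.
Round 2: (v) [order_xray ∧ isolate → rash]; (xiv) [admit → chest_pain]. New: rash, chest_pain.
Round 3: (vi) [rash → notify_public_health]. New: notify_public_health.
Round 4: (viii) [notify_public_health ∧ order_pcr → observe_4h]. New: observe_4h.
Round 5: (iv) [observe_4h ∧ chest_pain → sore_throat]. New: sore_throat.
sore_throat first appears in round 5.

5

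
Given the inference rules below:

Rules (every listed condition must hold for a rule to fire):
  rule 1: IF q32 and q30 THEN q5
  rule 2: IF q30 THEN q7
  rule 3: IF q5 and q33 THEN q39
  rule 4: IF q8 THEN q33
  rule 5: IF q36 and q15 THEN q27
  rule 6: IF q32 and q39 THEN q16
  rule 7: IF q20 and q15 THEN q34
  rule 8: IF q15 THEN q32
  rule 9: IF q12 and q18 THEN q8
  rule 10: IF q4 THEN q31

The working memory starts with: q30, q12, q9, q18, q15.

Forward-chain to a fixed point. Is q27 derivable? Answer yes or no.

no

Round 1: rule 2 [IF q30 THEN q7]; rule 8 [IF q15 THEN q32]; rule 9 [IF q12 and q18 THEN q8]. New: q7, q32, q8.
Round 2: rule 1 [IF q32 and q30 THEN q5]; rule 4 [IF q8 THEN q33]. New: q5, q33.
Round 3: rule 3 [IF q5 and q33 THEN q39]. New: q39.
Round 4: rule 6 [IF q32 and q39 THEN q16]. New: q16.
Fixed point reached. q27 is concluded only by rule 5; rule 5 needs q36 (never derived).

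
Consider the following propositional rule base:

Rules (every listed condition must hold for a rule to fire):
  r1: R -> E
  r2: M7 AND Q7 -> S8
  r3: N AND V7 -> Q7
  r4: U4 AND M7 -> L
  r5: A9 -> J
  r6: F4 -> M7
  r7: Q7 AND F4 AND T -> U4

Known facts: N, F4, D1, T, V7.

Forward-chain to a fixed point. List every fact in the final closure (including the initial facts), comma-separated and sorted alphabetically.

Round 1 fires r3, r6, giving Q7, M7.
Round 2 fires r2, r7, giving S8, U4.
Round 3 fires r4, giving L.

D1, F4, L, M7, N, Q7, S8, T, U4, V7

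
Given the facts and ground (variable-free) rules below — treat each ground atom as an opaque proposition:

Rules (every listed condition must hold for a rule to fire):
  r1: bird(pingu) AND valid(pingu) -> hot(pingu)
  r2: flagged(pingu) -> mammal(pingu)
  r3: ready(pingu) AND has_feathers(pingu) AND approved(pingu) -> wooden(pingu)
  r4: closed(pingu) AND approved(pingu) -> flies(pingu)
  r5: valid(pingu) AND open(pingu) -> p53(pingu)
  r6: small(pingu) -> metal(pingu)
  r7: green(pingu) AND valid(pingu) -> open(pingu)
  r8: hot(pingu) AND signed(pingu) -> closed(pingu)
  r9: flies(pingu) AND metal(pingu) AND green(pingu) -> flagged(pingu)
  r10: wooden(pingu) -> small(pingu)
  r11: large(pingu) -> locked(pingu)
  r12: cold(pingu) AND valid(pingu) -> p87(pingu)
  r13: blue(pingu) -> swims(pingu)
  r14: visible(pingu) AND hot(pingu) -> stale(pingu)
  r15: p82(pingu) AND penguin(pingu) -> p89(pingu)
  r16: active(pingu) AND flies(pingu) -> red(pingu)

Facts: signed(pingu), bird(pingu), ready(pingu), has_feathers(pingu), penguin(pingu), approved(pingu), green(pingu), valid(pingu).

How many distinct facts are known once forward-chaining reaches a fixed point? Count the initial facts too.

[1] r1 [bird(pingu) AND valid(pingu) -> hot(pingu)]; r3 [ready(pingu) AND has_feathers(pingu) AND approved(pingu) -> wooden(pingu)]; r7 [green(pingu) AND valid(pingu) -> open(pingu)]. ⇒ new: hot(pingu), wooden(pingu), open(pingu).
[2] r5 [valid(pingu) AND open(pingu) -> p53(pingu)]; r8 [hot(pingu) AND signed(pingu) -> closed(pingu)]; r10 [wooden(pingu) -> small(pingu)]. ⇒ new: p53(pingu), closed(pingu), small(pingu).
[3] r4 [closed(pingu) AND approved(pingu) -> flies(pingu)]; r6 [small(pingu) -> metal(pingu)]. ⇒ new: flies(pingu), metal(pingu).
[4] r9 [flies(pingu) AND metal(pingu) AND green(pingu) -> flagged(pingu)]. ⇒ new: flagged(pingu).
[5] r2 [flagged(pingu) -> mammal(pingu)]. ⇒ new: mammal(pingu).
Closure: {approved(pingu), bird(pingu), closed(pingu), flagged(pingu), flies(pingu), green(pingu), has_feathers(pingu), hot(pingu), mammal(pingu), metal(pingu), open(pingu), p53(pingu), penguin(pingu), ready(pingu), signed(pingu), small(pingu), valid(pingu), wooden(pingu)} — 18 facts.

18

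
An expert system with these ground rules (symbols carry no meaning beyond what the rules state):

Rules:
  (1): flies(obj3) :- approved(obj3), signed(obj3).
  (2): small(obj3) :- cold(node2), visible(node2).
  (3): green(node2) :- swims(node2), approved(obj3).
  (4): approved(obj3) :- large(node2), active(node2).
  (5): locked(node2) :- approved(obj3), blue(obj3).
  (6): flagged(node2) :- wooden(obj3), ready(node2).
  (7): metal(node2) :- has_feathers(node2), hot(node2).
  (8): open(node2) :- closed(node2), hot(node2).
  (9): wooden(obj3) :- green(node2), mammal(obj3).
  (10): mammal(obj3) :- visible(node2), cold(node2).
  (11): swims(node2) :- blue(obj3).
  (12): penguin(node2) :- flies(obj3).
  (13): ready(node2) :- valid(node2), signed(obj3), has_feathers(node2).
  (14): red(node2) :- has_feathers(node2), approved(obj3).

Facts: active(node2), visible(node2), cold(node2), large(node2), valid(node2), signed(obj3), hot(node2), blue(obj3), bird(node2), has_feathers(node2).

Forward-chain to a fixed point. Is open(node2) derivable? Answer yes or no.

Round 1: (2) [small(obj3) :- cold(node2), visible(node2).]; (4) [approved(obj3) :- large(node2), active(node2).]; (7) [metal(node2) :- has_feathers(node2), hot(node2).]; (10) [mammal(obj3) :- visible(node2), cold(node2).]; (11) [swims(node2) :- blue(obj3).]; (13) [ready(node2) :- valid(node2), signed(obj3), has_feathers(node2).]. Adds small(obj3), approved(obj3), metal(node2), mammal(obj3), swims(node2), ready(node2).
Round 2: (1) [flies(obj3) :- approved(obj3), signed(obj3).]; (3) [green(node2) :- swims(node2), approved(obj3).]; (5) [locked(node2) :- approved(obj3), blue(obj3).]; (14) [red(node2) :- has_feathers(node2), approved(obj3).]. Adds flies(obj3), green(node2), locked(node2), red(node2).
Round 3: (9) [wooden(obj3) :- green(node2), mammal(obj3).]; (12) [penguin(node2) :- flies(obj3).]. Adds wooden(obj3), penguin(node2).
Round 4: (6) [flagged(node2) :- wooden(obj3), ready(node2).]. Adds flagged(node2).
Fixed point reached. open(node2) is concluded only by (8); (8) needs closed(node2) (never derived).

no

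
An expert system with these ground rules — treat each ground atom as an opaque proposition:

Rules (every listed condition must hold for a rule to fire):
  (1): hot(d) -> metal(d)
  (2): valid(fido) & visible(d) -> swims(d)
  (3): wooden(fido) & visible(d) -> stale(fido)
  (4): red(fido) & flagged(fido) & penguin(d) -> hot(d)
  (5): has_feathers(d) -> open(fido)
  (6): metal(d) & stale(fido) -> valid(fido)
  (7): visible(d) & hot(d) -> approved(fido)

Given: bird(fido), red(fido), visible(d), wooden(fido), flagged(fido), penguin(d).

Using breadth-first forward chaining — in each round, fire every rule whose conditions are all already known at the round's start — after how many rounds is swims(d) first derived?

Round 1 fires (3), (4), giving stale(fido), hot(d).
Round 2 fires (1), (7), giving metal(d), approved(fido).
Round 3 fires (6), giving valid(fido).
Round 4 fires (2), giving swims(d).
swims(d) first appears in round 4.

4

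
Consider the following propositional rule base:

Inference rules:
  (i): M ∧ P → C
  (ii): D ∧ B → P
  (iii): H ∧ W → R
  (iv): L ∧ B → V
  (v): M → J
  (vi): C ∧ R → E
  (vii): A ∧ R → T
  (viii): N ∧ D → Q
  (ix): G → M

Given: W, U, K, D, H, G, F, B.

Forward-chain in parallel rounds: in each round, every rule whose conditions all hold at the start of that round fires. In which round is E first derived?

[1] (ii) [D ∧ B → P]; (iii) [H ∧ W → R]; (ix) [G → M]. ⇒ new: P, R, M.
[2] (i) [M ∧ P → C]; (v) [M → J]. ⇒ new: C, J.
[3] (vi) [C ∧ R → E]. ⇒ new: E.
E first appears in round 3.

3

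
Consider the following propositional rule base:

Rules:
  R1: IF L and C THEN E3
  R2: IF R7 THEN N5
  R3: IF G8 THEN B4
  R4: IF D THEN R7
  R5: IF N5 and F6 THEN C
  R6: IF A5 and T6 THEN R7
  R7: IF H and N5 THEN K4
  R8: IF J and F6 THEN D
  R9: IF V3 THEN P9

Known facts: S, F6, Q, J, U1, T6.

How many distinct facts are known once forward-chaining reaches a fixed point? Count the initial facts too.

10

[1] R8 [IF J and F6 THEN D]. ⇒ new: D.
[2] R4 [IF D THEN R7]. ⇒ new: R7.
[3] R2 [IF R7 THEN N5]. ⇒ new: N5.
[4] R5 [IF N5 and F6 THEN C]. ⇒ new: C.
Closure: {C, D, F6, J, N5, Q, R7, S, T6, U1} — 10 facts.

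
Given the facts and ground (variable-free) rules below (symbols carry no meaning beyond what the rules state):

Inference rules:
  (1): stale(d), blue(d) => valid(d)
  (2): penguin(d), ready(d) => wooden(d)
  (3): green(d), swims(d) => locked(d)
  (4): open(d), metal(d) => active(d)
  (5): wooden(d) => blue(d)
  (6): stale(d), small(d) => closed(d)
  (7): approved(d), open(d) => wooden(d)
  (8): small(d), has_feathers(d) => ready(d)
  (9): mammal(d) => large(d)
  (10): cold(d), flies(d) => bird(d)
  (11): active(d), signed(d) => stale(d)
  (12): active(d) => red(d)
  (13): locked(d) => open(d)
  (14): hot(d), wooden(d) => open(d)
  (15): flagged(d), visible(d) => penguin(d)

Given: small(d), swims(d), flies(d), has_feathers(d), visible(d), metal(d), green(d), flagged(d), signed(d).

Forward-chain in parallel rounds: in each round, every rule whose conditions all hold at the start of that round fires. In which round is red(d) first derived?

Round 1: (3) [green(d), swims(d) => locked(d)]; (8) [small(d), has_feathers(d) => ready(d)]; (15) [flagged(d), visible(d) => penguin(d)]. New: locked(d), ready(d), penguin(d).
Round 2: (2) [penguin(d), ready(d) => wooden(d)]; (13) [locked(d) => open(d)]. New: wooden(d), open(d).
Round 3: (4) [open(d), metal(d) => active(d)]; (5) [wooden(d) => blue(d)]. New: active(d), blue(d).
Round 4: (11) [active(d), signed(d) => stale(d)]; (12) [active(d) => red(d)]. New: stale(d), red(d).
red(d) first appears in round 4.

4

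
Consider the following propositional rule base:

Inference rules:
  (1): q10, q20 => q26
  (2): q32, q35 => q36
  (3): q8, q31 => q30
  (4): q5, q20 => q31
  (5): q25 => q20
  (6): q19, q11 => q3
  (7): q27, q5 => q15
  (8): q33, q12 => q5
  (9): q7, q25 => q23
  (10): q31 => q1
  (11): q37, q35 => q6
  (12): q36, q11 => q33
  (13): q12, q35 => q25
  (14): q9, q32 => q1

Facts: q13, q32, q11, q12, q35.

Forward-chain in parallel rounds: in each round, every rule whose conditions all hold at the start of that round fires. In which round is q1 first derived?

Round 1 — (2), (13), derive q36, q25.
Round 2 — (5), (12), derive q20, q33.
Round 3 — (8), derive q5.
Round 4 — (4), derive q31.
Round 5 — (10), derive q1.
q1 first appears in round 5.

5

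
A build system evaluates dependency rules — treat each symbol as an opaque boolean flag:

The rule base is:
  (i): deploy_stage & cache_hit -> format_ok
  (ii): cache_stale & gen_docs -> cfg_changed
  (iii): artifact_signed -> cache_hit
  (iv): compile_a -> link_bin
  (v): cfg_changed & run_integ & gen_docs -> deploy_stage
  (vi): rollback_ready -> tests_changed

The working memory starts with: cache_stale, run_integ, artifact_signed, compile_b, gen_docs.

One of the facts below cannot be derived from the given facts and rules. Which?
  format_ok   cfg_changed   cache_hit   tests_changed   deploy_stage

Round 1: (ii) [cache_stale & gen_docs -> cfg_changed]; (iii) [artifact_signed -> cache_hit]. New: cfg_changed, cache_hit.
Round 2: (v) [cfg_changed & run_integ & gen_docs -> deploy_stage]. New: deploy_stage.
Round 3: (i) [deploy_stage & cache_hit -> format_ok]. New: format_ok.
Derived: deploy_stage (round 2), cache_hit (round 1), format_ok (round 3), cfg_changed (round 1). tests_changed never appears in any round.

tests_changed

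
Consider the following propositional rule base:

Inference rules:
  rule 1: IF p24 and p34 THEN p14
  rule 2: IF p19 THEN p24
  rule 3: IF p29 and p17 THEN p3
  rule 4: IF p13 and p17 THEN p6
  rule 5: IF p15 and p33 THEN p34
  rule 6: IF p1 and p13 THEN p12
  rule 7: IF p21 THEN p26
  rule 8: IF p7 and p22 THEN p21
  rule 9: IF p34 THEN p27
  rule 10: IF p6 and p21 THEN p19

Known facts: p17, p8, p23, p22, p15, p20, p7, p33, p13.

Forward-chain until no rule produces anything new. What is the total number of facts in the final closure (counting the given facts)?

Round 1: rule 4 [IF p13 and p17 THEN p6]; rule 5 [IF p15 and p33 THEN p34]; rule 8 [IF p7 and p22 THEN p21]. New: p6, p34, p21.
Round 2: rule 7 [IF p21 THEN p26]; rule 9 [IF p34 THEN p27]; rule 10 [IF p6 and p21 THEN p19]. New: p26, p27, p19.
Round 3: rule 2 [IF p19 THEN p24]. New: p24.
Round 4: rule 1 [IF p24 and p34 THEN p14]. New: p14.
Closure: {p13, p14, p15, p17, p19, p20, p21, p22, p23, p24, p26, p27, p33, p34, p6, p7, p8} — 17 facts.

17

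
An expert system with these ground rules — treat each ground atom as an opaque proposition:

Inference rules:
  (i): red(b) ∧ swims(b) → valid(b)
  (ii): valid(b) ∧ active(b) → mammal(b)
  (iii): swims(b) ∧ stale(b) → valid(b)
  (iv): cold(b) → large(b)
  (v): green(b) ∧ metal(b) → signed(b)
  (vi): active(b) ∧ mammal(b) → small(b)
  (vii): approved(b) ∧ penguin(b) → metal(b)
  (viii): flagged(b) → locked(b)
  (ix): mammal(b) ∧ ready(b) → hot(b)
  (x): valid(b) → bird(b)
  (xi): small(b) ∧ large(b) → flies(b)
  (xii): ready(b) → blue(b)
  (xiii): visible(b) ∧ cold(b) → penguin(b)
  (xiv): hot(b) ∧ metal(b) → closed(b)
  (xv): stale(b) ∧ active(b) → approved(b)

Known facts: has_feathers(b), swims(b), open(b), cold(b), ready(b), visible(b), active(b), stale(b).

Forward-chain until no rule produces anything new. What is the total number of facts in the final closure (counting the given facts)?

20

Round 1 fires (iii), (iv), (xii), (xiii), (xv), giving valid(b), large(b), blue(b), penguin(b), approved(b).
Round 2 fires (ii), (vii), (x), giving mammal(b), metal(b), bird(b).
Round 3 fires (vi), (ix), giving small(b), hot(b).
Round 4 fires (xi), (xiv), giving flies(b), closed(b).
Closure: {active(b), approved(b), bird(b), blue(b), closed(b), cold(b), flies(b), has_feathers(b), hot(b), large(b), mammal(b), metal(b), open(b), penguin(b), ready(b), small(b), stale(b), swims(b), valid(b), visible(b)} — 20 facts.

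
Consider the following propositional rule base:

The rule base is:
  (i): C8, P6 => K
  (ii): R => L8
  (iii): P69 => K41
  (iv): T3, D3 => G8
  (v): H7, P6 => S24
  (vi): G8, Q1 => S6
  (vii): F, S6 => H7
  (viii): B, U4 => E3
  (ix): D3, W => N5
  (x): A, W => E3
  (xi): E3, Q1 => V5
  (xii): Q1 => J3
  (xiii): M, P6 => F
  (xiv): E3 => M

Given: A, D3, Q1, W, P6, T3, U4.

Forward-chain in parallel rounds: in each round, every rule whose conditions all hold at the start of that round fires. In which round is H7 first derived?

[1] (iv) [T3, D3 => G8]; (ix) [D3, W => N5]; (x) [A, W => E3]; (xii) [Q1 => J3]. ⇒ new: G8, N5, E3, J3.
[2] (vi) [G8, Q1 => S6]; (xi) [E3, Q1 => V5]; (xiv) [E3 => M]. ⇒ new: S6, V5, M.
[3] (xiii) [M, P6 => F]. ⇒ new: F.
[4] (vii) [F, S6 => H7]. ⇒ new: H7.
H7 first appears in round 4.

4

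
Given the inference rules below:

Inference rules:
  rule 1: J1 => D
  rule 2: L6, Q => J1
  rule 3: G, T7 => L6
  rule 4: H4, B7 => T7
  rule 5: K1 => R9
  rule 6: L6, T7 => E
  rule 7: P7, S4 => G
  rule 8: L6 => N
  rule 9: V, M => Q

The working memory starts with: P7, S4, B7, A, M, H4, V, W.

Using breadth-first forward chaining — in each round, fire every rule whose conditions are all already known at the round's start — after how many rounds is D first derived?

4

Round 1: rule 4 [H4, B7 => T7]; rule 7 [P7, S4 => G]; rule 9 [V, M => Q]. New: T7, G, Q.
Round 2: rule 3 [G, T7 => L6]. New: L6.
Round 3: rule 2 [L6, Q => J1]; rule 6 [L6, T7 => E]; rule 8 [L6 => N]. New: J1, E, N.
Round 4: rule 1 [J1 => D]. New: D.
D first appears in round 4.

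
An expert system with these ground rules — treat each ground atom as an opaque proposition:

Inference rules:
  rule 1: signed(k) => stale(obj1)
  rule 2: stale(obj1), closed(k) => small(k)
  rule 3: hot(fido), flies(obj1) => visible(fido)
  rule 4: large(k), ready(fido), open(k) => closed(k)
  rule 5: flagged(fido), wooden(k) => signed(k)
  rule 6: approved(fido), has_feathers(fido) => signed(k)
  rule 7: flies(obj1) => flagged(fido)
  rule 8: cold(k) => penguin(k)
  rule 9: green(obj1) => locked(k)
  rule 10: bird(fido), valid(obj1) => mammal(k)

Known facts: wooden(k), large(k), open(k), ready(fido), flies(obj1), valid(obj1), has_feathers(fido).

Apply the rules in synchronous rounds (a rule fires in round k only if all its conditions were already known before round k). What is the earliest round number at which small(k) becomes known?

[1] rule 4 [large(k), ready(fido), open(k) => closed(k)]; rule 7 [flies(obj1) => flagged(fido)]. ⇒ new: closed(k), flagged(fido).
[2] rule 5 [flagged(fido), wooden(k) => signed(k)]. ⇒ new: signed(k).
[3] rule 1 [signed(k) => stale(obj1)]. ⇒ new: stale(obj1).
[4] rule 2 [stale(obj1), closed(k) => small(k)]. ⇒ new: small(k).
small(k) first appears in round 4.

4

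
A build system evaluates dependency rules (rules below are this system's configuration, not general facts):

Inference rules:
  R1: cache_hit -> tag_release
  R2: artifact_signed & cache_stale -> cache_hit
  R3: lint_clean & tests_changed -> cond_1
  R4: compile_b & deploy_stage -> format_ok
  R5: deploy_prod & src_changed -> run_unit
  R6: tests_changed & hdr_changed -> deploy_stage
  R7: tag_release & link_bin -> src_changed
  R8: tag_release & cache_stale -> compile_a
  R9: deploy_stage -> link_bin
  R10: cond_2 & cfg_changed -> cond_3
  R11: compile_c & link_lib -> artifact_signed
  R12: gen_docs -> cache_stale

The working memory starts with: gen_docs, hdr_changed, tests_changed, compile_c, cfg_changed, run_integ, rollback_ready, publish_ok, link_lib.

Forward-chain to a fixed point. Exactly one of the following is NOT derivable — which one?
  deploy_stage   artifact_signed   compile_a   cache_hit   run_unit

Round 1: R6 [tests_changed & hdr_changed -> deploy_stage]; R11 [compile_c & link_lib -> artifact_signed]; R12 [gen_docs -> cache_stale]. Adds deploy_stage, artifact_signed, cache_stale.
Round 2: R2 [artifact_signed & cache_stale -> cache_hit]; R9 [deploy_stage -> link_bin]. Adds cache_hit, link_bin.
Round 3: R1 [cache_hit -> tag_release]. Adds tag_release.
Round 4: R7 [tag_release & link_bin -> src_changed]; R8 [tag_release & cache_stale -> compile_a]. Adds src_changed, compile_a.
Derived: cache_hit (round 2), artifact_signed (round 1), compile_a (round 4), deploy_stage (round 1). run_unit never appears in any round.

run_unit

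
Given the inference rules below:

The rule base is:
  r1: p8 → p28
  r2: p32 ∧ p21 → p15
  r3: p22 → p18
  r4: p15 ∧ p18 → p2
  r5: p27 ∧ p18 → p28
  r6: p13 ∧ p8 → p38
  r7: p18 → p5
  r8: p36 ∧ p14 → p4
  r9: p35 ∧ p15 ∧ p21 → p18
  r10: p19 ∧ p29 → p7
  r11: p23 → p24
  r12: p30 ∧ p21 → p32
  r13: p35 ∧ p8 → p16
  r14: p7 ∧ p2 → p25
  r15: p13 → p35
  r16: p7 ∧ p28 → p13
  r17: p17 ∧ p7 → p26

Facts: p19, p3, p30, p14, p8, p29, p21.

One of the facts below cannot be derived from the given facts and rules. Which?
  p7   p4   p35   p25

p4

Round 1 — r1, r10, r12, derive p28, p7, p32.
Round 2 — r2, r16, derive p15, p13.
Round 3 — r6, r15, derive p38, p35.
Round 4 — r9, r13, derive p18, p16.
Round 5 — r4, r7, derive p2, p5.
Round 6 — r14, derive p25.
Derived: p35 (round 3), p7 (round 1), p25 (round 6). p4 never appears in any round.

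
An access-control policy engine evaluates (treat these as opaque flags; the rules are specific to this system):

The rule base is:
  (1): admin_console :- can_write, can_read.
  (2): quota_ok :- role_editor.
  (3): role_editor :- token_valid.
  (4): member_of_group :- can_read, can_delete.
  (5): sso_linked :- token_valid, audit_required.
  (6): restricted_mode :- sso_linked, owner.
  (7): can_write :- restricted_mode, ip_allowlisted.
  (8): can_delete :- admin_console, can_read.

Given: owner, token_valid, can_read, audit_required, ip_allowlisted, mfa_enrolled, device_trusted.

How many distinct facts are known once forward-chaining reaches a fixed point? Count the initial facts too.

15

Round 1 — (3), (5), derive role_editor, sso_linked.
Round 2 — (2), (6), derive quota_ok, restricted_mode.
Round 3 — (7), derive can_write.
Round 4 — (1), derive admin_console.
Round 5 — (8), derive can_delete.
Round 6 — (4), derive member_of_group.
Closure: {admin_console, audit_required, can_delete, can_read, can_write, device_trusted, ip_allowlisted, member_of_group, mfa_enrolled, owner, quota_ok, restricted_mode, role_editor, sso_linked, token_valid} — 15 facts.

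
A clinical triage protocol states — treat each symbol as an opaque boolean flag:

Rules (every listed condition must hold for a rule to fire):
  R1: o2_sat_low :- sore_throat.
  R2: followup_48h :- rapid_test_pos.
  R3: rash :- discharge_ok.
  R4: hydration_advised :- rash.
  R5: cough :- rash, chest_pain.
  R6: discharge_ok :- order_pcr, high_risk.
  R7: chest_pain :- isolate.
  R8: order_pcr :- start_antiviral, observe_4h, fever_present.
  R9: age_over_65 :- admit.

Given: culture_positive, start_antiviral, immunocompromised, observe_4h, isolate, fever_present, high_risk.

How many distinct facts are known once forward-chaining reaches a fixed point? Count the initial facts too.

13

Round 1 fires R7, R8, giving chest_pain, order_pcr.
Round 2 fires R6, giving discharge_ok.
Round 3 fires R3, giving rash.
Round 4 fires R4, R5, giving hydration_advised, cough.
Closure: {chest_pain, cough, culture_positive, discharge_ok, fever_present, high_risk, hydration_advised, immunocompromised, isolate, observe_4h, order_pcr, rash, start_antiviral} — 13 facts.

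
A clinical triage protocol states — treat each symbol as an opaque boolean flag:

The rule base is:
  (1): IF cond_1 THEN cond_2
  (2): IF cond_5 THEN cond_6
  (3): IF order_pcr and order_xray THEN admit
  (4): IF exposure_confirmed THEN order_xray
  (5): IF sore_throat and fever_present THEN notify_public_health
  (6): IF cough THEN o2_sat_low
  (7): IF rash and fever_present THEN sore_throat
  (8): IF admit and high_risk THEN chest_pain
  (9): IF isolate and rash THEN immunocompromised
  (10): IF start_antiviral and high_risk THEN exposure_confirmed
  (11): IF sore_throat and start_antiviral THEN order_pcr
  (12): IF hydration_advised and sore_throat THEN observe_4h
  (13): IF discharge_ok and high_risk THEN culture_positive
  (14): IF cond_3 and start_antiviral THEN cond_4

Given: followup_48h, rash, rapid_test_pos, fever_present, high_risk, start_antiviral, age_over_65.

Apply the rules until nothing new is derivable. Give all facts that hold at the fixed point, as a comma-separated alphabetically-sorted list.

Round 1: (7) [IF rash and fever_present THEN sore_throat]; (10) [IF start_antiviral and high_risk THEN exposure_confirmed]. New: sore_throat, exposure_confirmed.
Round 2: (4) [IF exposure_confirmed THEN order_xray]; (5) [IF sore_throat and fever_present THEN notify_public_health]; (11) [IF sore_throat and start_antiviral THEN order_pcr]. New: order_xray, notify_public_health, order_pcr.
Round 3: (3) [IF order_pcr and order_xray THEN admit]. New: admit.
Round 4: (8) [IF admit and high_risk THEN chest_pain]. New: chest_pain.

admit, age_over_65, chest_pain, exposure_confirmed, fever_present, followup_48h, high_risk, notify_public_health, order_pcr, order_xray, rapid_test_pos, rash, sore_throat, start_antiviral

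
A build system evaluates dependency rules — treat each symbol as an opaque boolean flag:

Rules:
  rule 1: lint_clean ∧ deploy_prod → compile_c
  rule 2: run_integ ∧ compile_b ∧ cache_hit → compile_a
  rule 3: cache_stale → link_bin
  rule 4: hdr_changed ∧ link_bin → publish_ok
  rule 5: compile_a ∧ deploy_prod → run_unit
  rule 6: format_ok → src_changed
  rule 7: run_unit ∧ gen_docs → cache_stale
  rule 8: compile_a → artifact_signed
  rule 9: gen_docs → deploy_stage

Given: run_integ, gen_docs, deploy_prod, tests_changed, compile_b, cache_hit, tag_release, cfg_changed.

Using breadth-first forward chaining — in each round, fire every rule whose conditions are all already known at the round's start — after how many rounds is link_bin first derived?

4

Round 1 fires rule 2, rule 9, giving compile_a, deploy_stage.
Round 2 fires rule 5, rule 8, giving run_unit, artifact_signed.
Round 3 fires rule 7, giving cache_stale.
Round 4 fires rule 3, giving link_bin.
link_bin first appears in round 4.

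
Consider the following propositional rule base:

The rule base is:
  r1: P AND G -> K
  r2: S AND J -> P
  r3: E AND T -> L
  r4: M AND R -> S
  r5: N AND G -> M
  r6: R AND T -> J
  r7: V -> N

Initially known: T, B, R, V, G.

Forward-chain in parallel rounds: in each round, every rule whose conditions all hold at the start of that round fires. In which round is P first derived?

Round 1: r6 [R AND T -> J]; r7 [V -> N]. New: J, N.
Round 2: r5 [N AND G -> M]. New: M.
Round 3: r4 [M AND R -> S]. New: S.
Round 4: r2 [S AND J -> P]. New: P.
P first appears in round 4.

4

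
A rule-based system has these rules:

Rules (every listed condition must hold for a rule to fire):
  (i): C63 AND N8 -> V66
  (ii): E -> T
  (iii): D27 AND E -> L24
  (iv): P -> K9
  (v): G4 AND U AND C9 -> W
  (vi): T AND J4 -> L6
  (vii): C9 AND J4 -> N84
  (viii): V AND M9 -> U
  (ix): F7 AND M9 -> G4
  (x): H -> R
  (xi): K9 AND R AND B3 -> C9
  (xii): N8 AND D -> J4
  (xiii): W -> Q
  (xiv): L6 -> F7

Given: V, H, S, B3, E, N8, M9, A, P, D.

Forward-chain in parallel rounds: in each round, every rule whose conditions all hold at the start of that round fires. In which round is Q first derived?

6

Round 1: (ii) [E -> T]; (iv) [P -> K9]; (viii) [V AND M9 -> U]; (x) [H -> R]; (xii) [N8 AND D -> J4]. Adds T, K9, U, R, J4.
Round 2: (vi) [T AND J4 -> L6]; (xi) [K9 AND R AND B3 -> C9]. Adds L6, C9.
Round 3: (vii) [C9 AND J4 -> N84]; (xiv) [L6 -> F7]. Adds N84, F7.
Round 4: (ix) [F7 AND M9 -> G4]. Adds G4.
Round 5: (v) [G4 AND U AND C9 -> W]. Adds W.
Round 6: (xiii) [W -> Q]. Adds Q.
Q first appears in round 6.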